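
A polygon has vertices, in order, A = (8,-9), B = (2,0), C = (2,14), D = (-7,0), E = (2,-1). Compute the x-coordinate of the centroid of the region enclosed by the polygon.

Apply the surveyor's formula. First the cross-terms c_i = x_i·y_{i+1} − x_{i+1}·y_i:
  18, 28, 98, 7, -10  ⇒  2A = 141, A = 70.5.
Then Σ (x_i + x_{i+1})·c_i = -333, so x̄ = -333 / (6·70.5) = -37/47.

-37/47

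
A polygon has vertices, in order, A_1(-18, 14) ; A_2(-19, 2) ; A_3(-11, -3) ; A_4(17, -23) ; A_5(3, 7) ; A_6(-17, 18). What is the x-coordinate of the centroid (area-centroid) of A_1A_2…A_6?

-894/265

Apply the surveyor's formula. First the cross-terms c_i = x_i·y_{i+1} − x_{i+1}·y_i:
  230, 79, 304, 188, 173, 86  ⇒  2A = 1060, A = 530.
Then Σ (x_i + x_{i+1})·c_i = -10728, so x̄ = -10728 / (6·530) = -894/265.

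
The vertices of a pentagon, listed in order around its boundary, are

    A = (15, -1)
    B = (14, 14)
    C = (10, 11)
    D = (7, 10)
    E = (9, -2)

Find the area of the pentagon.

89

Apply Gauss's area formula: 2A = Σ (x_i·y_{i+1} − x_{i+1}·y_i), indices taken mod 5.
A→B: (15)(14) − (14)(-1) = 224
B→C: (14)(11) − (10)(14) = 14
C→D: (10)(10) − (7)(11) = 23
D→E: (7)(-2) − (9)(10) = -104
E→A: (9)(-1) − (15)(-2) = 21
Σ = 178
Area = |Σ|/2 = 89.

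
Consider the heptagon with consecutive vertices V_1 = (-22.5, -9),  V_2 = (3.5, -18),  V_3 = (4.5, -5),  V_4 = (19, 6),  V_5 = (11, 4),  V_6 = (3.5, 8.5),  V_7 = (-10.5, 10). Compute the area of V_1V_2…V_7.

577.625

Apply Gauss's area formula: 2A = Σ (x_i·y_{i+1} − x_{i+1}·y_i), indices taken mod 7.
Cross-terms: 436.5, 63.5, 122, 10, 79.5, 124.25, 319.5  ⇒  Σ = 1155.25
Area = |Σ|/2 = 577.625.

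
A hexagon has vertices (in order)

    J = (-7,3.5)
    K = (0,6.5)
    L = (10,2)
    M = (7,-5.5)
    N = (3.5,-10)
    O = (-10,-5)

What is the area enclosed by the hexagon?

Apply Gauss's area formula: 2A = Σ (x_i·y_{i+1} − x_{i+1}·y_i), indices taken mod 6.
Cross-terms: -45.5, -65, -69, -50.75, -117.5, -70  ⇒  Σ = -417.75
Area = |Σ|/2 = 208.875.

208.875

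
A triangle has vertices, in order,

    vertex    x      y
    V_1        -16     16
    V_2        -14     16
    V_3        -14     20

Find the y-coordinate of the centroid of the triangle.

Apply the shoelace (surveyor's) formula. First the cross-terms c_i = x_i·y_{i+1} − x_{i+1}·y_i:
  -32, -56, 96  ⇒  2A = 8, A = 4.
Then Σ (y_i + y_{i+1})·c_i = 416, so ȳ = 416 / (6·4) = 52/3.

52/3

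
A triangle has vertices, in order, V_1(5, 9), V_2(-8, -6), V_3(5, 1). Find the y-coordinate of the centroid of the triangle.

Apply Gauss's area formula. First the cross-terms c_i = x_i·y_{i+1} − x_{i+1}·y_i:
  42, 22, 40  ⇒  2A = 104, A = 52.
Then Σ (y_i + y_{i+1})·c_i = 416, so ȳ = 416 / (6·52) = 4/3.

4/3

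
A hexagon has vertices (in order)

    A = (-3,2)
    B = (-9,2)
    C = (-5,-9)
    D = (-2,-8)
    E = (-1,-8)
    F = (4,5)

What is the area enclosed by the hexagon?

91.5

Cross-terms: 12, 91, 22, 8, 27, 23  ⇒  Σ = 183
Area = |Σ|/2 = 91.5.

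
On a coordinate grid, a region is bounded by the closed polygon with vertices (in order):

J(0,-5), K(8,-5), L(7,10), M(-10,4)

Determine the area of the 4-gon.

166.5

Apply Gauss's area formula: 2A = Σ (x_i·y_{i+1} − x_{i+1}·y_i), indices taken mod 4.
J→K: (0)(-5) − (8)(-5) = 40
K→L: (8)(10) − (7)(-5) = 115
L→M: (7)(4) − (-10)(10) = 128
M→J: (-10)(-5) − (0)(4) = 50
Σ = 333
Area = |Σ|/2 = 166.5.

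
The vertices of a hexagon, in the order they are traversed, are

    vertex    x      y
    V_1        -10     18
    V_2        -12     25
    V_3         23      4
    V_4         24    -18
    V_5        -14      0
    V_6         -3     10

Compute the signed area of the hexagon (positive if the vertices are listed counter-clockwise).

-756.5

Apply the shoelace (surveyor's) formula: 2A = Σ (x_i·y_{i+1} − x_{i+1}·y_i), indices taken mod 6.
Σ = (-34) + (-623) + (-510) + (-252) + (-140) + (46) = -1513
Signed area = Σ/2 = -756.5 (negative ⇒ clockwise traversal).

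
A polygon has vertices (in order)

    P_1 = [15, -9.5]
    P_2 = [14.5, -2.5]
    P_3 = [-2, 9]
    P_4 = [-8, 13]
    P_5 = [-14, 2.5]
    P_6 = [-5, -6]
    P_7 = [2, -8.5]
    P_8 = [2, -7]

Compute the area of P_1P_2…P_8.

336.875

Apply the shoelace formula: 2A = Σ (x_i·y_{i+1} − x_{i+1}·y_i), indices taken mod 8.
Σ = (100.25) + (125.5) + (46) + (162) + (96.5) + (54.5) + (3) + (86) = 673.75
Area = |Σ|/2 = 336.875.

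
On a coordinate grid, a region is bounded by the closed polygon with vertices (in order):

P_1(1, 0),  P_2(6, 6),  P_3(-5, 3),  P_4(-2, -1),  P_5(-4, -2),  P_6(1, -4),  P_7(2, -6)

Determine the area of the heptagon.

45.5

Σ = (6) + (48) + (11) + (0) + (18) + (2) + (6) = 91
Area = |Σ|/2 = 45.5.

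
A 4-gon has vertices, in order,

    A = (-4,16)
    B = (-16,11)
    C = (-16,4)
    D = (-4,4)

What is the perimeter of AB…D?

|AB| = √((-12)² + (-5)²) = √169 = 13
|BC| = √((0)² + (-7)²) = √49 = 7
|CD| = √((12)² + (0)²) = √144 = 12
|DA| = √((0)² + (12)²) = √144 = 12
Perimeter = 13 + 7 + 12 + 12 = 44.

44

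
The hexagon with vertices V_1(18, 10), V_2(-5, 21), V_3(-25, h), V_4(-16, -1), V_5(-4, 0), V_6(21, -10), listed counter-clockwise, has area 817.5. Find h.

The doubled signed area Σ (x_i y_{i+1} − x_{i+1} y_i) is linear in h.
With h=0 it equals 1404; the coefficient of h is 11 (from the two edges through V_3).
So 11·h + 1404 = 2·817.5 = 1635 ⇒ h = 21.

21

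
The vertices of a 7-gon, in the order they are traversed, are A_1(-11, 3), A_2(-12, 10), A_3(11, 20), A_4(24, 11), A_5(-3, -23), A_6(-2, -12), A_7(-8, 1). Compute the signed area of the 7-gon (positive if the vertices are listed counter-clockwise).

Apply Gauss's area formula: 2A = Σ (x_i·y_{i+1} − x_{i+1}·y_i), indices taken mod 7.
Σ = (-74) + (-350) + (-359) + (-519) + (-10) + (-98) + (-13) = -1423
Signed area = Σ/2 = -711.5 (negative ⇒ clockwise traversal).

-711.5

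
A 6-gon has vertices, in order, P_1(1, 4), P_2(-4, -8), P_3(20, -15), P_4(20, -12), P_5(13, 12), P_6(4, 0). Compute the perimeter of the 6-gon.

86

|P_1P_2| = √((-5)² + (-12)²) = √169 = 13
|P_2P_3| = √((24)² + (-7)²) = √625 = 25
|P_3P_4| = √((0)² + (3)²) = √9 = 3
|P_4P_5| = √((-7)² + (24)²) = √625 = 25
|P_5P_6| = √((-9)² + (-12)²) = √225 = 15
|P_6P_1| = √((-3)² + (4)²) = √25 = 5
Perimeter = 13 + 25 + 3 + 25 + 15 + 5 = 86.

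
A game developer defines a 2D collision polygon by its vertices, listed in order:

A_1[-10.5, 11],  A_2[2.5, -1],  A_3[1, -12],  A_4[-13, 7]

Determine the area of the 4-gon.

132.25

Σ = (-17) + (-29) + (-149) + (-69.5) = -264.5
Area = |Σ|/2 = 132.25.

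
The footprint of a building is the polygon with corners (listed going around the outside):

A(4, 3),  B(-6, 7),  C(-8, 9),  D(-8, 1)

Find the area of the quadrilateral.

42

A→B: (4)(7) − (-6)(3) = 46
B→C: (-6)(9) − (-8)(7) = 2
C→D: (-8)(1) − (-8)(9) = 64
D→A: (-8)(3) − (4)(1) = -28
Σ = 84
Area = |Σ|/2 = 42.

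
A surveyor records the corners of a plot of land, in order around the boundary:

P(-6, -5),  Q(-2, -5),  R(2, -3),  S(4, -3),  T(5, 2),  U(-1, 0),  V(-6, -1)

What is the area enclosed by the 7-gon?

Cross-terms: 20, 16, 6, 23, 2, 1, 24  ⇒  Σ = 92
Area = |Σ|/2 = 46.

46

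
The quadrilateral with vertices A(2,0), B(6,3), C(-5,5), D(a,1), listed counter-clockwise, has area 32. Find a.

Write out the shoelace sum; only the two edges meeting at D involve a:
2·Area = [((-5)·1 − a·5) + (a·0 − 2·1)] + 51
       = -5·a + 44 = 64
⇒ a = -4.

-4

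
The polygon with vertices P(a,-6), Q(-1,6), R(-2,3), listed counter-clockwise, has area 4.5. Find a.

-2

The doubled signed area Σ (x_i y_{i+1} − x_{i+1} y_i) is linear in a.
With a=0 it equals 15; the coefficient of a is 3 (from the two edges through P).
So 3·a + 15 = 2·4.5 = 9 ⇒ a = -2.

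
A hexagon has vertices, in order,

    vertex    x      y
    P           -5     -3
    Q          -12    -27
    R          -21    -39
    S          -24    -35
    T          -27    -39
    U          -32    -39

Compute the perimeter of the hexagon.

100

|PQ| = √((-7)² + (-24)²) = √625 = 25
|QR| = √((-9)² + (-12)²) = √225 = 15
|RS| = √((-3)² + (4)²) = √25 = 5
|ST| = √((-3)² + (-4)²) = √25 = 5
|TU| = √((-5)² + (0)²) = √25 = 5
|UP| = √((27)² + (36)²) = √2025 = 45
Perimeter = 25 + 15 + 5 + 5 + 5 + 45 = 100.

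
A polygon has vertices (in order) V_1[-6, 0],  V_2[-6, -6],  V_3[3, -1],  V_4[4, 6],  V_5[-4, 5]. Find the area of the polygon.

Apply Gauss's area formula: 2A = Σ (x_i·y_{i+1} − x_{i+1}·y_i), indices taken mod 5.
Σ = (36) + (24) + (22) + (44) + (30) = 156
Area = |Σ|/2 = 78.

78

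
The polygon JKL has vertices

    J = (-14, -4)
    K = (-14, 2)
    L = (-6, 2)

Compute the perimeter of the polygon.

|JK| = √((0)² + (6)²) = √36 = 6
|KL| = √((8)² + (0)²) = √64 = 8
|LJ| = √((-8)² + (-6)²) = √100 = 10
Perimeter = 6 + 8 + 10 = 24.

24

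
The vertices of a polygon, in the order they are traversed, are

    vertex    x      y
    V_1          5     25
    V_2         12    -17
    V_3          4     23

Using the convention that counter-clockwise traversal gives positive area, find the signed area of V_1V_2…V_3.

-28

Σ = (-385) + (344) + (-15) = -56
Signed area = Σ/2 = -28 (negative ⇒ clockwise traversal).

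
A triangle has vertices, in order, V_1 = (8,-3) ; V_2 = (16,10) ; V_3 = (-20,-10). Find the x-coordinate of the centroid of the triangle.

Apply Gauss's area formula. First the cross-terms c_i = x_i·y_{i+1} − x_{i+1}·y_i:
  128, 40, 140  ⇒  2A = 308, A = 154.
Then Σ (x_i + x_{i+1})·c_i = 1232, so x̄ = 1232 / (6·154) = 4/3.

4/3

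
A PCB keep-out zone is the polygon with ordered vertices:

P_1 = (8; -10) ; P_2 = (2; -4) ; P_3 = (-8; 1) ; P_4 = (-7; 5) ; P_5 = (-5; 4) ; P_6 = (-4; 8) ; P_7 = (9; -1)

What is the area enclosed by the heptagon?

126

Apply Gauss's area formula: 2A = Σ (x_i·y_{i+1} − x_{i+1}·y_i), indices taken mod 7.
Σ = (-12) + (-30) + (-33) + (-3) + (-24) + (-68) + (-82) = -252
Area = |Σ|/2 = 126.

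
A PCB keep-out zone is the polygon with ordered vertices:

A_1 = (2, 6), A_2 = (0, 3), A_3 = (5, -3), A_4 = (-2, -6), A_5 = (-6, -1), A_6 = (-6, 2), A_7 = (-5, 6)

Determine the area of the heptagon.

82.5

Apply the shoelace (surveyor's) formula: 2A = Σ (x_i·y_{i+1} − x_{i+1}·y_i), indices taken mod 7.
Σ = (6) + (-15) + (-36) + (-34) + (-18) + (-26) + (-42) = -165
Area = |Σ|/2 = 82.5.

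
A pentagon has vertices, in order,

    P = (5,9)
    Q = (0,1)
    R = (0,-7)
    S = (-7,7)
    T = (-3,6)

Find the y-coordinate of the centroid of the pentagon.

Apply the surveyor's formula. First the cross-terms c_i = x_i·y_{i+1} − x_{i+1}·y_i:
  5, 0, -49, -21, -57  ⇒  2A = -122, A = -61.
Then Σ (y_i + y_{i+1})·c_i = -1078, so ȳ = -1078 / (6·(-61)) = 539/183.

539/183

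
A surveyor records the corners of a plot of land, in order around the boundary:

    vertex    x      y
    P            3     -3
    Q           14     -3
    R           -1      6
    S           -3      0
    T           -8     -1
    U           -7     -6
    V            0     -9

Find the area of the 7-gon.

Apply the surveyor's formula: 2A = Σ (x_i·y_{i+1} − x_{i+1}·y_i), indices taken mod 7.
Cross-terms: 33, 81, 18, 3, 41, 63, 27  ⇒  Σ = 266
Area = |Σ|/2 = 133.

133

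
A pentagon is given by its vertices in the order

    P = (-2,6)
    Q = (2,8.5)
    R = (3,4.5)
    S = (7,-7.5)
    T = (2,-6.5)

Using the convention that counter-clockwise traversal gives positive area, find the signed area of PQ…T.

P→Q: (-2)(8.5) − (2)(6) = -29
Q→R: (2)(4.5) − (3)(8.5) = -16.5
R→S: (3)(-7.5) − (7)(4.5) = -54
S→T: (7)(-6.5) − (2)(-7.5) = -30.5
T→P: (2)(6) − (-2)(-6.5) = -1
Σ = -131
Signed area = Σ/2 = -65.5 (negative ⇒ clockwise traversal).

-65.5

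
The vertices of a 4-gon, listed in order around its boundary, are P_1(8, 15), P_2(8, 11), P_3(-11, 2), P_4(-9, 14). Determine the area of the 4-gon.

Cross-terms: -32, 137, -136, -247  ⇒  Σ = -278
Area = |Σ|/2 = 139.

139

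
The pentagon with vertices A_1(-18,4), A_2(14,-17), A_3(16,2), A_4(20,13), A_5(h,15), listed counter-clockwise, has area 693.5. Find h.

The doubled signed area Σ (x_i y_{i+1} − x_{i+1} y_i) is linear in h.
With h=0 it equals 1288; the coefficient of h is -9 (from the two edges through A_5).
So -9·h + 1288 = 2·693.5 = 1387 ⇒ h = -11.

-11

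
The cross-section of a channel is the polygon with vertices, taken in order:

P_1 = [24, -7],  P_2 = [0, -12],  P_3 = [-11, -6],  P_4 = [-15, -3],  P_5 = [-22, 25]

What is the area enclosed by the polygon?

682

Apply the shoelace formula: 2A = Σ (x_i·y_{i+1} − x_{i+1}·y_i), indices taken mod 5.
Σ = (-288) + (-132) + (-57) + (-441) + (-446) = -1364
Area = |Σ|/2 = 682.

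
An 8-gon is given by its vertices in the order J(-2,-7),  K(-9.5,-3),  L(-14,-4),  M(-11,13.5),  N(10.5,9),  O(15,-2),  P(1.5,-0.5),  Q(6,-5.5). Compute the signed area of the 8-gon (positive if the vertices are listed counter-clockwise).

Apply the shoelace formula: 2A = Σ (x_i·y_{i+1} − x_{i+1}·y_i), indices taken mod 8.
Cross-terms: -60.5, -4, -233, -240.75, -156, -4.5, -5.25, -53  ⇒  Σ = -757
Signed area = Σ/2 = -378.5 (negative ⇒ clockwise traversal).

-378.5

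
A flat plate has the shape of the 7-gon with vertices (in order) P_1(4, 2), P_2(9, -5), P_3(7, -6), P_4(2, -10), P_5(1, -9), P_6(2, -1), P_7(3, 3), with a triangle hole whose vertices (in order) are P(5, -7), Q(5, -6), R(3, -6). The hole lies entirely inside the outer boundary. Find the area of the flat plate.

50.5

Outer boundary:
Cross-terms: -38, -19, -58, -8, 17, 9, -6  ⇒  Σ = -103
Area = |Σ|/2 = 51.5.
Hole:
Apply Gauss's area formula: 2A = Σ (x_i·y_{i+1} − x_{i+1}·y_i), indices taken mod 3.
Σ = (5) + (-12) + (9) = 2
Area = |Σ|/2 = 1.
Net area = 51.5 − 1 = 50.5.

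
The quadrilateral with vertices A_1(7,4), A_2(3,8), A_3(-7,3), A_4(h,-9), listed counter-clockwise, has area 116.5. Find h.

The doubled signed area Σ (x_i y_{i+1} − x_{i+1} y_i) is linear in h.
With h=0 it equals 235; the coefficient of h is 1 (from the two edges through A_4).
So 1·h + 235 = 2·116.5 = 233 ⇒ h = -2.

-2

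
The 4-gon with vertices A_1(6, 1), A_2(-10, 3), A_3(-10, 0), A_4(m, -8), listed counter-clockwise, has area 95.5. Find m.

Write out the shoelace sum; only the two edges meeting at A_4 involve m:
2·Area = [((-10)·(-8) − m·0) + (m·1 − 6·(-8))] + 58
       = 1·m + 186 = 191
⇒ m = 5.

5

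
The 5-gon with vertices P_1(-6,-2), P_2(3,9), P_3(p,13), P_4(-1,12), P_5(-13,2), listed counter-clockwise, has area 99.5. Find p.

The doubled signed area Σ (x_i y_{i+1} − x_{i+1} y_i) is linear in p.
With p=0 it equals 196; the coefficient of p is 3 (from the two edges through P_3).
So 3·p + 196 = 2·99.5 = 199 ⇒ p = 1.

1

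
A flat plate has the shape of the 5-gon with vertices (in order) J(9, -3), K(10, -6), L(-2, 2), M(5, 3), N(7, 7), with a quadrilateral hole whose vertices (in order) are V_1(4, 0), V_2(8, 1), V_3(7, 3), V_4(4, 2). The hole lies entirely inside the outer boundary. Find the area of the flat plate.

43.5

Outer boundary:
Apply the surveyor's formula: 2A = Σ (x_i·y_{i+1} − x_{i+1}·y_i), indices taken mod 5.
J→K: (9)(-6) − (10)(-3) = -24
K→L: (10)(2) − (-2)(-6) = 8
L→M: (-2)(3) − (5)(2) = -16
M→N: (5)(7) − (7)(3) = 14
N→J: (7)(-3) − (9)(7) = -84
Σ = -102
Area = |Σ|/2 = 51.
Hole:
Apply the surveyor's formula: 2A = Σ (x_i·y_{i+1} − x_{i+1}·y_i), indices taken mod 4.
Σ = (4) + (17) + (2) + (-8) = 15
Area = |Σ|/2 = 7.5.
Net area = 51 − 7.5 = 43.5.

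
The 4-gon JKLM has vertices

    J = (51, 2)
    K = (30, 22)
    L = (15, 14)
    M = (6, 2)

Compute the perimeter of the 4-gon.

|JK| = √((-21)² + (20)²) = √841 = 29
|KL| = √((-15)² + (-8)²) = √289 = 17
|LM| = √((-9)² + (-12)²) = √225 = 15
|MJ| = √((45)² + (0)²) = √2025 = 45
Perimeter = 29 + 17 + 15 + 45 = 106.

106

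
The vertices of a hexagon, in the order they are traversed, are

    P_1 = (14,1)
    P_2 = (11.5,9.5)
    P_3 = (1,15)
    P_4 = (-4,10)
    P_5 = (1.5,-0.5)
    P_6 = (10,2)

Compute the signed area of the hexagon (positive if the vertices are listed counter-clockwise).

165.75

P_1→P_2: (14)(9.5) − (11.5)(1) = 121.5
P_2→P_3: (11.5)(15) − (1)(9.5) = 163
P_3→P_4: (1)(10) − (-4)(15) = 70
P_4→P_5: (-4)(-0.5) − (1.5)(10) = -13
P_5→P_6: (1.5)(2) − (10)(-0.5) = 8
P_6→P_1: (10)(1) − (14)(2) = -18
Σ = 331.5
Signed area = Σ/2 = 165.75 (positive ⇒ counter-clockwise traversal).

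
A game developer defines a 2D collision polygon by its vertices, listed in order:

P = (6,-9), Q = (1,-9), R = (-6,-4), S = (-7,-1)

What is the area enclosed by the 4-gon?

Apply Gauss's area formula: 2A = Σ (x_i·y_{i+1} − x_{i+1}·y_i), indices taken mod 4.
Σ = (-45) + (-58) + (-22) + (69) = -56
Area = |Σ|/2 = 28.

28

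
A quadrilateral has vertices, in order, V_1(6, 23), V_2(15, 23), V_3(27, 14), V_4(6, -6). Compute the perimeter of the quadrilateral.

|V_1V_2| = √((9)² + (0)²) = √81 = 9
|V_2V_3| = √((12)² + (-9)²) = √225 = 15
|V_3V_4| = √((-21)² + (-20)²) = √841 = 29
|V_4V_1| = √((0)² + (29)²) = √841 = 29
Perimeter = 9 + 15 + 29 + 29 = 82.

82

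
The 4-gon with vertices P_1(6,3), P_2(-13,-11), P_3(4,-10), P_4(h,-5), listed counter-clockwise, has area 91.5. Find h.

2

The doubled signed area Σ (x_i y_{i+1} − x_{i+1} y_i) is linear in h.
With h=0 it equals 157; the coefficient of h is 13 (from the two edges through P_4).
So 13·h + 157 = 2·91.5 = 183 ⇒ h = 2.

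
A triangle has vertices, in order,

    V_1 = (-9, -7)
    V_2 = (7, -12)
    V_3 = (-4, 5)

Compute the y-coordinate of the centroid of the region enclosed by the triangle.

Apply the shoelace (surveyor's) formula. First the cross-terms c_i = x_i·y_{i+1} − x_{i+1}·y_i:
  157, -13, 73  ⇒  2A = 217, A = 108.5.
Then Σ (y_i + y_{i+1})·c_i = -3038, so ȳ = -3038 / (6·108.5) = -14/3.

-14/3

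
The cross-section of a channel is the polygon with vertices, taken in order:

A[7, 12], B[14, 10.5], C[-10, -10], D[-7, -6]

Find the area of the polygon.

90.75

A→B: (7)(10.5) − (14)(12) = -94.5
B→C: (14)(-10) − (-10)(10.5) = -35
C→D: (-10)(-6) − (-7)(-10) = -10
D→A: (-7)(12) − (7)(-6) = -42
Σ = -181.5
Area = |Σ|/2 = 90.75.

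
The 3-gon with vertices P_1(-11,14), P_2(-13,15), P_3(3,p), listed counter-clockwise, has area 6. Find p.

1

Write out the shoelace sum; only the two edges meeting at P_3 involve p:
2·Area = [((-13)·p − 3·15) + (3·14 − (-11)·p)] + 17
       = -2·p + 14 = 12
⇒ p = 1.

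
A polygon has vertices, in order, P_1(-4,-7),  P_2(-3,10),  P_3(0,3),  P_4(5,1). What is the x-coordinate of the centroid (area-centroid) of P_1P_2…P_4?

Apply the surveyor's formula. First the cross-terms c_i = x_i·y_{i+1} − x_{i+1}·y_i:
  -61, -9, -15, -31  ⇒  2A = -116, A = -58.
Then Σ (x_i + x_{i+1})·c_i = 348, so x̄ = 348 / (6·(-58)) = -1.

-1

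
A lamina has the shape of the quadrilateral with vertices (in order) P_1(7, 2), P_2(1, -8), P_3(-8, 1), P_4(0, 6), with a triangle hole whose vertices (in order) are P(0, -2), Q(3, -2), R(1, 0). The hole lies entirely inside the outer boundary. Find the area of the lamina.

Outer boundary:
Apply Gauss's area formula: 2A = Σ (x_i·y_{i+1} − x_{i+1}·y_i), indices taken mod 4.
Σ = (-58) + (-63) + (-48) + (-42) = -211
Area = |Σ|/2 = 105.5.
Hole:
Apply Gauss's area formula: 2A = Σ (x_i·y_{i+1} − x_{i+1}·y_i), indices taken mod 3.
Σ = (6) + (2) + (-2) = 6
Area = |Σ|/2 = 3.
Net area = 105.5 − 3 = 102.5.

102.5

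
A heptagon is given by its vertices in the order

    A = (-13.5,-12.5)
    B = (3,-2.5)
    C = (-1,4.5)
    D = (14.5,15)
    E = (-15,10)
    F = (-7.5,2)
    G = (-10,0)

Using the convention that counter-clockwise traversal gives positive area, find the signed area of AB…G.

281

Σ = (71.25) + (11) + (-80.25) + (370) + (45) + (20) + (125) = 562
Signed area = Σ/2 = 281 (positive ⇒ counter-clockwise traversal).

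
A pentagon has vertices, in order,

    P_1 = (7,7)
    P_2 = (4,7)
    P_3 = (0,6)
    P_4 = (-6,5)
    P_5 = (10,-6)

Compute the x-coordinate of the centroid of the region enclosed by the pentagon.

653/179

Apply the shoelace formula. First the cross-terms c_i = x_i·y_{i+1} − x_{i+1}·y_i:
  21, 24, 36, -14, 112  ⇒  2A = 179, A = 89.5.
Then Σ (x_i + x_{i+1})·c_i = 1959, so x̄ = 1959 / (6·89.5) = 653/179.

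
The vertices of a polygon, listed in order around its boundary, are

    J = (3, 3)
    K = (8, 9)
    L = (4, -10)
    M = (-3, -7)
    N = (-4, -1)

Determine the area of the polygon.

Σ = (3) + (-116) + (-58) + (-25) + (-9) = -205
Area = |Σ|/2 = 102.5.

102.5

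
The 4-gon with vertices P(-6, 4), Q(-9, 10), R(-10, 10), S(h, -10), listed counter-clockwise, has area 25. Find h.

-4

The doubled signed area Σ (x_i y_{i+1} − x_{i+1} y_i) is linear in h.
With h=0 it equals 26; the coefficient of h is -6 (from the two edges through S).
So -6·h + 26 = 2·25 = 50 ⇒ h = -4.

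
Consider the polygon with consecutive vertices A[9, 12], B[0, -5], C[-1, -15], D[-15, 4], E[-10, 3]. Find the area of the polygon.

Σ = (-45) + (-5) + (-229) + (-5) + (-147) = -431
Area = |Σ|/2 = 215.5.

215.5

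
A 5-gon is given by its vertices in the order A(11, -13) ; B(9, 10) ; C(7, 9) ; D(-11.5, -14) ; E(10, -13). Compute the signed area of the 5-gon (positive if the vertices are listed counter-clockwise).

Apply the surveyor's formula: 2A = Σ (x_i·y_{i+1} − x_{i+1}·y_i), indices taken mod 5.
A→B: (11)(10) − (9)(-13) = 227
B→C: (9)(9) − (7)(10) = 11
C→D: (7)(-14) − (-11.5)(9) = 5.5
D→E: (-11.5)(-13) − (10)(-14) = 289.5
E→A: (10)(-13) − (11)(-13) = 13
Σ = 546
Signed area = Σ/2 = 273 (positive ⇒ counter-clockwise traversal).

273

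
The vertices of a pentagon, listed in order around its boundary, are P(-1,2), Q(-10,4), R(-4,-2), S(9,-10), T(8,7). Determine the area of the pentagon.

Apply the shoelace formula: 2A = Σ (x_i·y_{i+1} − x_{i+1}·y_i), indices taken mod 5.
Σ = (16) + (36) + (58) + (143) + (23) = 276
Area = |Σ|/2 = 138.

138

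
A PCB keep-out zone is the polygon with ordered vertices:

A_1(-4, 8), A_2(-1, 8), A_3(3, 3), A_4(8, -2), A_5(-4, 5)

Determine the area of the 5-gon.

Σ = (-24) + (-27) + (-30) + (32) + (-12) = -61
Area = |Σ|/2 = 30.5.

30.5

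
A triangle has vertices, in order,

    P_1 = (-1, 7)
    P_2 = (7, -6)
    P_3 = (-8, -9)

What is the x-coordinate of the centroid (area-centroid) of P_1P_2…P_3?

Apply Gauss's area formula. First the cross-terms c_i = x_i·y_{i+1} − x_{i+1}·y_i:
  -43, -111, -65  ⇒  2A = -219, A = -109.5.
Then Σ (x_i + x_{i+1})·c_i = 438, so x̄ = 438 / (6·(-109.5)) = -2/3.

-2/3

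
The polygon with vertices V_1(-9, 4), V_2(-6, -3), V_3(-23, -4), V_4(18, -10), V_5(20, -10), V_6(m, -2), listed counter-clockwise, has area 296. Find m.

The doubled signed area Σ (x_i y_{i+1} − x_{i+1} y_i) is linear in m.
With m=0 it equals 270; the coefficient of m is 14 (from the two edges through V_6).
So 14·m + 270 = 2·296 = 592 ⇒ m = 23.

23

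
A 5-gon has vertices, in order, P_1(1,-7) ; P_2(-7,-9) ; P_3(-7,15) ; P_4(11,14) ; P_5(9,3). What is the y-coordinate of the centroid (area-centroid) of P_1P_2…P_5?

376/81

Apply Gauss's area formula. First the cross-terms c_i = x_i·y_{i+1} − x_{i+1}·y_i:
  -58, -168, -263, -93, -66  ⇒  2A = -648, A = -324.
Then Σ (y_i + y_{i+1})·c_i = -9024, so ȳ = -9024 / (6·(-324)) = 376/81.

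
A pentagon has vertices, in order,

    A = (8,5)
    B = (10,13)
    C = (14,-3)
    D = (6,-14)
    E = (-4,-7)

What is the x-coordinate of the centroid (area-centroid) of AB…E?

1288/199

Apply the surveyor's formula. First the cross-terms c_i = x_i·y_{i+1} − x_{i+1}·y_i:
  54, -212, -178, -98, 36  ⇒  2A = -398, A = -199.
Then Σ (x_i + x_{i+1})·c_i = -7728, so x̄ = -7728 / (6·(-199)) = 1288/199.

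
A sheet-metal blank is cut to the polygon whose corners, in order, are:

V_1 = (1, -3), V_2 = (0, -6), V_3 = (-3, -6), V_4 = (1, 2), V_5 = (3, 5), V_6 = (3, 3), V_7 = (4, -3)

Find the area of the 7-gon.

30.5

Apply the shoelace (surveyor's) formula: 2A = Σ (x_i·y_{i+1} − x_{i+1}·y_i), indices taken mod 7.
Cross-terms: -6, -18, 0, -1, -6, -21, -9  ⇒  Σ = -61
Area = |Σ|/2 = 30.5.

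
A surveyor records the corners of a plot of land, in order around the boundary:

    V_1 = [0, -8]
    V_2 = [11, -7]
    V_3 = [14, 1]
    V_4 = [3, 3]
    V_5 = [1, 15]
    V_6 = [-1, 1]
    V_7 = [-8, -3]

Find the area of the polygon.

Apply Gauss's area formula: 2A = Σ (x_i·y_{i+1} − x_{i+1}·y_i), indices taken mod 7.
Σ = (88) + (109) + (39) + (42) + (16) + (11) + (64) = 369
Area = |Σ|/2 = 184.5.

184.5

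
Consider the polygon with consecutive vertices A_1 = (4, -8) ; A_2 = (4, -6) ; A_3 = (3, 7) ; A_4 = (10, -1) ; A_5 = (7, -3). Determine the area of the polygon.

A_1→A_2: (4)(-6) − (4)(-8) = 8
A_2→A_3: (4)(7) − (3)(-6) = 46
A_3→A_4: (3)(-1) − (10)(7) = -73
A_4→A_5: (10)(-3) − (7)(-1) = -23
A_5→A_1: (7)(-8) − (4)(-3) = -44
Σ = -86
Area = |Σ|/2 = 43.

43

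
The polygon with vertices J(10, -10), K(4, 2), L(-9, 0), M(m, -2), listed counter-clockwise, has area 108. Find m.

The doubled signed area Σ (x_i y_{i+1} − x_{i+1} y_i) is linear in m.
With m=0 it equals 116; the coefficient of m is -10 (from the two edges through M).
So -10·m + 116 = 2·108 = 216 ⇒ m = -10.

-10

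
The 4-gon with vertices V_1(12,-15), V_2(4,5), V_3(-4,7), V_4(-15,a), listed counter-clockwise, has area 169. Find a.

The doubled signed area Σ (x_i y_{i+1} − x_{i+1} y_i) is linear in a.
With a=0 it equals 498; the coefficient of a is -16 (from the two edges through V_4).
So -16·a + 498 = 2·169 = 338 ⇒ a = 10.

10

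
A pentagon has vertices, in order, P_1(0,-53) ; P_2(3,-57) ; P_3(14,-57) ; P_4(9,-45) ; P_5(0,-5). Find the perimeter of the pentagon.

|P_1P_2| = √((3)² + (-4)²) = √25 = 5
|P_2P_3| = √((11)² + (0)²) = √121 = 11
|P_3P_4| = √((-5)² + (12)²) = √169 = 13
|P_4P_5| = √((-9)² + (40)²) = √1681 = 41
|P_5P_1| = √((0)² + (-48)²) = √2304 = 48
Perimeter = 5 + 11 + 13 + 41 + 48 = 118.

118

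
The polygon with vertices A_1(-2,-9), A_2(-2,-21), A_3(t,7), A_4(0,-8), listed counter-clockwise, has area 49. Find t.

8

Write out the shoelace sum; only the two edges meeting at A_3 involve t:
2·Area = [((-2)·7 − t·(-21)) + (t·(-8) − 0·7)] + 8
       = 13·t + -6 = 98
⇒ t = 8.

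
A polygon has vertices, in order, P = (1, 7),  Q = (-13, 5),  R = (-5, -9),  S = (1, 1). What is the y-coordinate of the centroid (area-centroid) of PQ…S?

Apply the surveyor's formula. First the cross-terms c_i = x_i·y_{i+1} − x_{i+1}·y_i:
  96, 142, 4, 6  ⇒  2A = 248, A = 124.
Then Σ (y_i + y_{i+1})·c_i = 600, so ȳ = 600 / (6·124) = 25/31.

25/31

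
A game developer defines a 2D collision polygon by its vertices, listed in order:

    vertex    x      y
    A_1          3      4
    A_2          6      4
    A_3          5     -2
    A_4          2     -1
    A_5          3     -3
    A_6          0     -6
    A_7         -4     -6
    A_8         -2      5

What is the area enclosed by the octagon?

72.5

Apply the surveyor's formula: 2A = Σ (x_i·y_{i+1} − x_{i+1}·y_i), indices taken mod 8.
Σ = (-12) + (-32) + (-1) + (-3) + (-18) + (-24) + (-32) + (-23) = -145
Area = |Σ|/2 = 72.5.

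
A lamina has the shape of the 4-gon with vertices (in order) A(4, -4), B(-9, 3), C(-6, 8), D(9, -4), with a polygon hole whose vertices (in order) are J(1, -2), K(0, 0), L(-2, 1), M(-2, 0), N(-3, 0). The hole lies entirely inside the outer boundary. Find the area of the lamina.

Outer boundary:
Apply the surveyor's formula: 2A = Σ (x_i·y_{i+1} − x_{i+1}·y_i), indices taken mod 4.
Σ = (-24) + (-54) + (-48) + (-20) = -146
Area = |Σ|/2 = 73.
Hole:
Σ = (0) + (0) + (2) + (0) + (6) = 8
Area = |Σ|/2 = 4.
Net area = 73 − 4 = 69.

69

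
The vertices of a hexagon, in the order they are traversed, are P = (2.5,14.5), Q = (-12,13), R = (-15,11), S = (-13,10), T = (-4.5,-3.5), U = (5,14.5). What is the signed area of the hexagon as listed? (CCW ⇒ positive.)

Apply Gauss's area formula: 2A = Σ (x_i·y_{i+1} − x_{i+1}·y_i), indices taken mod 6.
Cross-terms: 206.5, 63, -7, 90.5, -47.75, 36.25  ⇒  Σ = 341.5
Signed area = Σ/2 = 170.75 (positive ⇒ counter-clockwise traversal).

170.75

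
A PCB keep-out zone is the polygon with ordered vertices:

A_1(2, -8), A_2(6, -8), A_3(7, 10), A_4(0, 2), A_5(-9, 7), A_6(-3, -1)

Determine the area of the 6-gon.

A_1→A_2: (2)(-8) − (6)(-8) = 32
A_2→A_3: (6)(10) − (7)(-8) = 116
A_3→A_4: (7)(2) − (0)(10) = 14
A_4→A_5: (0)(7) − (-9)(2) = 18
A_5→A_6: (-9)(-1) − (-3)(7) = 30
A_6→A_1: (-3)(-8) − (2)(-1) = 26
Σ = 236
Area = |Σ|/2 = 118.

118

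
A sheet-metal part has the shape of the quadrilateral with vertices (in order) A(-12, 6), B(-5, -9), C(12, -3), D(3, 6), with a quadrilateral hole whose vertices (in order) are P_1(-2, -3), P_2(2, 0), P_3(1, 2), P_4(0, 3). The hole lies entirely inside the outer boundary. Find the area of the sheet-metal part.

Outer boundary:
Apply the shoelace (surveyor's) formula: 2A = Σ (x_i·y_{i+1} − x_{i+1}·y_i), indices taken mod 4.
A→B: (-12)(-9) − (-5)(6) = 138
B→C: (-5)(-3) − (12)(-9) = 123
C→D: (12)(6) − (3)(-3) = 81
D→A: (3)(6) − (-12)(6) = 90
Σ = 432
Area = |Σ|/2 = 216.
Hole:
Apply the surveyor's formula: 2A = Σ (x_i·y_{i+1} − x_{i+1}·y_i), indices taken mod 4.
Cross-terms: 6, 4, 3, 6  ⇒  Σ = 19
Area = |Σ|/2 = 9.5.
Net area = 216 − 9.5 = 206.5.

206.5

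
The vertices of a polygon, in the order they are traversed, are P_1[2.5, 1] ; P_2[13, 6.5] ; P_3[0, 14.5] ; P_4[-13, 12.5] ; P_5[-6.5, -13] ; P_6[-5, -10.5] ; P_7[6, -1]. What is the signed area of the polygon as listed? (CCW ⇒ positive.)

355.125

Σ = (3.25) + (188.5) + (188.5) + (250.25) + (3.25) + (68) + (8.5) = 710.25
Signed area = Σ/2 = 355.125 (positive ⇒ counter-clockwise traversal).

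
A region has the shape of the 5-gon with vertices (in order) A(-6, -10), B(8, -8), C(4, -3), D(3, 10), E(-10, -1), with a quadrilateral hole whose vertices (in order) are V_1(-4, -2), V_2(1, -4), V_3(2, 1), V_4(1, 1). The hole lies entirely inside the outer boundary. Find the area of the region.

Outer boundary:
Apply the shoelace formula: 2A = Σ (x_i·y_{i+1} − x_{i+1}·y_i), indices taken mod 5.
Σ = (128) + (8) + (49) + (97) + (94) = 376
Area = |Σ|/2 = 188.
Hole:
Apply Gauss's area formula: 2A = Σ (x_i·y_{i+1} − x_{i+1}·y_i), indices taken mod 4.
Cross-terms: 18, 9, 1, 2  ⇒  Σ = 30
Area = |Σ|/2 = 15.
Net area = 188 − 15 = 173.

173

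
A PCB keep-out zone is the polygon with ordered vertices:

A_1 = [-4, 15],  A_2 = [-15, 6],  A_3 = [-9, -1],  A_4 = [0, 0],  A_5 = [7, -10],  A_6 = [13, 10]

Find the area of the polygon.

Apply the shoelace (surveyor's) formula: 2A = Σ (x_i·y_{i+1} − x_{i+1}·y_i), indices taken mod 6.
A_1→A_2: (-4)(6) − (-15)(15) = 201
A_2→A_3: (-15)(-1) − (-9)(6) = 69
A_3→A_4: (-9)(0) − (0)(-1) = 0
A_4→A_5: (0)(-10) − (7)(0) = 0
A_5→A_6: (7)(10) − (13)(-10) = 200
A_6→A_1: (13)(15) − (-4)(10) = 235
Σ = 705
Area = |Σ|/2 = 352.5.

352.5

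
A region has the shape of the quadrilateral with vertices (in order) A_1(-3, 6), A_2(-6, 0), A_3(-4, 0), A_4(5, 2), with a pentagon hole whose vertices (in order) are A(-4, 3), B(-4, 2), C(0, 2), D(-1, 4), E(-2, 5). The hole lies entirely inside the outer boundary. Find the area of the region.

24.5

Outer boundary:
Apply the shoelace formula: 2A = Σ (x_i·y_{i+1} − x_{i+1}·y_i), indices taken mod 4.
Σ = (36) + (0) + (-8) + (36) = 64
Area = |Σ|/2 = 32.
Hole:
Apply Gauss's area formula: 2A = Σ (x_i·y_{i+1} − x_{i+1}·y_i), indices taken mod 5.
Cross-terms: 4, -8, 2, 3, 14  ⇒  Σ = 15
Area = |Σ|/2 = 7.5.
Net area = 32 − 7.5 = 24.5.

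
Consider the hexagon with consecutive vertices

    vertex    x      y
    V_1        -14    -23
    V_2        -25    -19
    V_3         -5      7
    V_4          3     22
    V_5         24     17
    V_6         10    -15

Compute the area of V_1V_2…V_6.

Apply the shoelace formula: 2A = Σ (x_i·y_{i+1} − x_{i+1}·y_i), indices taken mod 6.
Cross-terms: -309, -270, -131, -477, -530, -440  ⇒  Σ = -2157
Area = |Σ|/2 = 1078.5.

1078.5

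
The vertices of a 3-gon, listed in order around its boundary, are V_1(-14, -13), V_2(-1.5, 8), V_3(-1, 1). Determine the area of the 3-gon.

49

Apply Gauss's area formula: 2A = Σ (x_i·y_{i+1} − x_{i+1}·y_i), indices taken mod 3.
Σ = (-131.5) + (6.5) + (27) = -98
Area = |Σ|/2 = 49.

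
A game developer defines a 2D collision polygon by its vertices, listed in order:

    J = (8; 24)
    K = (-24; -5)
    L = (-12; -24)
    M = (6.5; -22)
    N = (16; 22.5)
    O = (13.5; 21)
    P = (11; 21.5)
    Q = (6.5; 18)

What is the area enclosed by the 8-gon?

1066

Σ = (536) + (516) + (420) + (498.25) + (32.25) + (59.25) + (58.25) + (12) = 2132
Area = |Σ|/2 = 1066.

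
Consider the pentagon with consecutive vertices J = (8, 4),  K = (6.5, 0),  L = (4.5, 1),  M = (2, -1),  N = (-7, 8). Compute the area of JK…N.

54.5

Σ = (-26) + (6.5) + (-6.5) + (9) + (-92) = -109
Area = |Σ|/2 = 54.5.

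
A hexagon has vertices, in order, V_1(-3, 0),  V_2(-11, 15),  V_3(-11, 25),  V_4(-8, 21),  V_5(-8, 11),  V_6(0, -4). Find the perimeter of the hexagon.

|V_1V_2| = √((-8)² + (15)²) = √289 = 17
|V_2V_3| = √((0)² + (10)²) = √100 = 10
|V_3V_4| = √((3)² + (-4)²) = √25 = 5
|V_4V_5| = √((0)² + (-10)²) = √100 = 10
|V_5V_6| = √((8)² + (-15)²) = √289 = 17
|V_6V_1| = √((-3)² + (4)²) = √25 = 5
Perimeter = 17 + 10 + 5 + 10 + 17 + 5 = 64.

64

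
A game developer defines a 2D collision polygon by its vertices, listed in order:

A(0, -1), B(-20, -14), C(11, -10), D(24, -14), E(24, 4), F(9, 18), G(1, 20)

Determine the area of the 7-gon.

704.5

Apply the surveyor's formula: 2A = Σ (x_i·y_{i+1} − x_{i+1}·y_i), indices taken mod 7.
Cross-terms: -20, 354, 86, 432, 396, 162, -1  ⇒  Σ = 1409
Area = |Σ|/2 = 704.5.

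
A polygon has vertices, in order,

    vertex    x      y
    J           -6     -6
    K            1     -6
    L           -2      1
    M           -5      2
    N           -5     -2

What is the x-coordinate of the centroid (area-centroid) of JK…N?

Apply the shoelace formula. First the cross-terms c_i = x_i·y_{i+1} − x_{i+1}·y_i:
  42, -11, 1, 20, 18  ⇒  2A = 70, A = 35.
Then Σ (x_i + x_{i+1})·c_i = -604, so x̄ = -604 / (6·35) = -302/105.

-302/105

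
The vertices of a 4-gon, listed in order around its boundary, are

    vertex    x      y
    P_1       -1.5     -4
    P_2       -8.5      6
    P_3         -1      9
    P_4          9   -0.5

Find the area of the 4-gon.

115.375

P_1→P_2: (-1.5)(6) − (-8.5)(-4) = -43
P_2→P_3: (-8.5)(9) − (-1)(6) = -70.5
P_3→P_4: (-1)(-0.5) − (9)(9) = -80.5
P_4→P_1: (9)(-4) − (-1.5)(-0.5) = -36.75
Σ = -230.75
Area = |Σ|/2 = 115.375.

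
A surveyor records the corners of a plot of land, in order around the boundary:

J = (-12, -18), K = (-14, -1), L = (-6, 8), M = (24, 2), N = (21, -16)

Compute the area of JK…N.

Σ = (-240) + (-118) + (-204) + (-426) + (-570) = -1558
Area = |Σ|/2 = 779.

779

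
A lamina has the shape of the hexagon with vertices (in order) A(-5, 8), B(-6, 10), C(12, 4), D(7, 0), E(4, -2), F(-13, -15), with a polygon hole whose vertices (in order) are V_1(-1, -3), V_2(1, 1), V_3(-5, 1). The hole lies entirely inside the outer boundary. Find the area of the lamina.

Outer boundary:
Σ = (-2) + (-144) + (-28) + (-14) + (-86) + (-179) = -453
Area = |Σ|/2 = 226.5.
Hole:
Apply the surveyor's formula: 2A = Σ (x_i·y_{i+1} − x_{i+1}·y_i), indices taken mod 3.
Cross-terms: 2, 6, 16  ⇒  Σ = 24
Area = |Σ|/2 = 12.
Net area = 226.5 − 12 = 214.5.

214.5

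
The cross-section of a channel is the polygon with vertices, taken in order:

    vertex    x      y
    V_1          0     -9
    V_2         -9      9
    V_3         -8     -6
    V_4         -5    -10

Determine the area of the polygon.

70

Σ = (-81) + (126) + (50) + (45) = 140
Area = |Σ|/2 = 70.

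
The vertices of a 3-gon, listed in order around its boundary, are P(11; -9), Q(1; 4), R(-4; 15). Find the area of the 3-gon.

22.5

Apply the shoelace formula: 2A = Σ (x_i·y_{i+1} − x_{i+1}·y_i), indices taken mod 3.
Σ = (53) + (31) + (-129) = -45
Area = |Σ|/2 = 22.5.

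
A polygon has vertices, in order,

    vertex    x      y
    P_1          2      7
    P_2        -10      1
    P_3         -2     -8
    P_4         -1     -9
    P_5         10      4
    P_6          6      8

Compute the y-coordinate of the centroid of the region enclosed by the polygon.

Apply the surveyor's formula. First the cross-terms c_i = x_i·y_{i+1} − x_{i+1}·y_i:
  72, 82, 10, 86, 56, 26  ⇒  2A = 332, A = 166.
Then Σ (y_i + y_{i+1})·c_i = 464, so ȳ = 464 / (6·166) = 116/249.

116/249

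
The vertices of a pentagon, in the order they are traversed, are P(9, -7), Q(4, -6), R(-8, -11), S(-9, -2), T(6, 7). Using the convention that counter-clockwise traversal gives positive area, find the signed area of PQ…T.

Apply Gauss's area formula: 2A = Σ (x_i·y_{i+1} − x_{i+1}·y_i), indices taken mod 5.
P→Q: (9)(-6) − (4)(-7) = -26
Q→R: (4)(-11) − (-8)(-6) = -92
R→S: (-8)(-2) − (-9)(-11) = -83
S→T: (-9)(7) − (6)(-2) = -51
T→P: (6)(-7) − (9)(7) = -105
Σ = -357
Signed area = Σ/2 = -178.5 (negative ⇒ clockwise traversal).

-178.5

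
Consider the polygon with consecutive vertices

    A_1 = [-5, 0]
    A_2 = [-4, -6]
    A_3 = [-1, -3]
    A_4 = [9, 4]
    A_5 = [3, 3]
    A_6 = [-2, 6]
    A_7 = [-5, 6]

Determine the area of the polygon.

Apply Gauss's area formula: 2A = Σ (x_i·y_{i+1} − x_{i+1}·y_i), indices taken mod 7.
Σ = (30) + (6) + (23) + (15) + (24) + (18) + (30) = 146
Area = |Σ|/2 = 73.

73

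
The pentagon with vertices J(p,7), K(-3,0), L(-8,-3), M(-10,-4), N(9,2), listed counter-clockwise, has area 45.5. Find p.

10

Write out the shoelace sum; only the two edges meeting at J involve p:
2·Area = [(9·7 − p·2) + (p·0 − (-3)·7)] + 27
       = -2·p + 111 = 91
⇒ p = 10.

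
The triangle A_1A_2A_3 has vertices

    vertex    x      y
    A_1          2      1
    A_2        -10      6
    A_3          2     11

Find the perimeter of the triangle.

|A_1A_2| = √((-12)² + (5)²) = √169 = 13
|A_2A_3| = √((12)² + (5)²) = √169 = 13
|A_3A_1| = √((0)² + (-10)²) = √100 = 10
Perimeter = 13 + 13 + 10 = 36.

36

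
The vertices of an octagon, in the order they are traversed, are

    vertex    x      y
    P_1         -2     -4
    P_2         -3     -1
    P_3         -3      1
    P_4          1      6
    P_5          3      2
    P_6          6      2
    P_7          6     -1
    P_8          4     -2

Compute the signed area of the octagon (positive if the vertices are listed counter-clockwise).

Cross-terms: -10, -6, -19, -16, -6, -18, -8, -20  ⇒  Σ = -103
Signed area = Σ/2 = -51.5 (negative ⇒ clockwise traversal).

-51.5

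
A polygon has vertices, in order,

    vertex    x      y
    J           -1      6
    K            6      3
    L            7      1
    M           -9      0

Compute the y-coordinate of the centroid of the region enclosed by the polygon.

22/9

Apply the shoelace formula. First the cross-terms c_i = x_i·y_{i+1} − x_{i+1}·y_i:
  -39, -15, 9, -54  ⇒  2A = -99, A = -49.5.
Then Σ (y_i + y_{i+1})·c_i = -726, so ȳ = -726 / (6·(-49.5)) = 22/9.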